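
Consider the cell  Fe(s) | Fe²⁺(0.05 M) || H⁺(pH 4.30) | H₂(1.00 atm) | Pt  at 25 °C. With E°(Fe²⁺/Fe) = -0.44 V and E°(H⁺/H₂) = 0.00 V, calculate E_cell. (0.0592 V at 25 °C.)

0.22 V

The hydrogen couple is the cathode, so E°_cell = 0.44 V; n = 2.
[H⁺] = 10^(−4.30) = 5 × 10^-5 M, and Q = [Fe²⁺]·P(H₂) / [H⁺]^2 = 1.99 × 10^7.
E = E° − (0.0592/2) log Q = 0.44 − (0.0592/2)(7.299) = 0.224 V.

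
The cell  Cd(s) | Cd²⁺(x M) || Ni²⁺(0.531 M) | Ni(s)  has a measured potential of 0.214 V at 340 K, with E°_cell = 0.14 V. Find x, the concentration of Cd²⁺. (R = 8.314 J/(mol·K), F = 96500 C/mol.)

From the Nernst equation, ln Q = nF(E° − E)/RT = 2×96500×(0.14 − 0.214)/(8.314×340) = -5.052, so Q = 0.00639.
With Q = [Cd²⁺]/[Ni²⁺] and the known concentrations, [Cd²⁺] in the numerator gives [Cd²⁺] = 0.0034 M.

0.0034 M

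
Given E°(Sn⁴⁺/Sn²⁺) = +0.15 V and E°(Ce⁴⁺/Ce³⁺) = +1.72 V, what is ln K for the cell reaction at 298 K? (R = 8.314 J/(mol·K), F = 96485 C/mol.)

ln K = 122.3

E°_cell = +1.72 − (+0.15) = 1.57 V, with n = 2 electrons transferred.
At equilibrium E = 0, so the Nernst equation gives ln K = nFE°/RT = (2)(96485)(1.57)/((8.314)(298)) = 122.28.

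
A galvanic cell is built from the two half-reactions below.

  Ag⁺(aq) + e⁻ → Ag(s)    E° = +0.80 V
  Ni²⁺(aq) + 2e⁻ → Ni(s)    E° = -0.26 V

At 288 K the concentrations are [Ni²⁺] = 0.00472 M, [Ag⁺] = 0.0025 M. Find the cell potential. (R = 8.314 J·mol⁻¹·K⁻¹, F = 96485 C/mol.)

0.978 V

The Ag⁺/Ag couple has the higher reduction potential and acts as the cathode, so E°_cell = +0.80 − (-0.26) = 1.06 V.
Balancing electrons gives n = 2; the reaction quotient is Q = [Ni²⁺]/[Ag⁺]^2 = 755.
E = E° − (RT/nF) ln Q = 1.06 − (8.314×288)/(2×96485) × (6.627) = 1.060 − 0.082 = 0.978 V.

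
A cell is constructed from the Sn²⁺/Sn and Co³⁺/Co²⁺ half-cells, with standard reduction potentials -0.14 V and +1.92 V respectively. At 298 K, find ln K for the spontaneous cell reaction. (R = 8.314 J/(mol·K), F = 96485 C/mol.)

ln K = 160.4

E°_cell = +1.92 − (-0.14) = 2.06 V, with n = 2 electrons transferred.
At equilibrium E = 0, so the Nernst equation gives ln K = nFE°/RT = (2)(96485)(2.06)/((8.314)(298)) = 160.45.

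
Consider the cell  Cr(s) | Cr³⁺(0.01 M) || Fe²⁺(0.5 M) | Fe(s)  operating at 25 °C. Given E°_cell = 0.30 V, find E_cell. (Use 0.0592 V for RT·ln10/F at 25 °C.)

0.331 V

Balancing electrons gives n = 6; the reaction quotient is Q = [Cr³⁺]^2/[Fe²⁺]^3 = 8 × 10^-4.
At 25 °C, E = E° − (0.0592/n) log Q = 0.30 − (0.0592/6)(-3.097) = 0.300 + 0.031 = 0.331 V.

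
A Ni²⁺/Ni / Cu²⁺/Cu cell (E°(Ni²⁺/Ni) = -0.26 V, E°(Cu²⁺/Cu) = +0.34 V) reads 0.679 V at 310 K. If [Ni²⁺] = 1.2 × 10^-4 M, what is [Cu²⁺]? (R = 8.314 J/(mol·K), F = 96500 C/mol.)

From the Nernst equation, ln Q = nF(E° − E)/RT = 2×96500×(0.60 − 0.679)/(8.314×310) = -5.916, so Q = 0.00270.
With Q = [Ni²⁺]/[Cu²⁺] and the known concentrations, [Cu²⁺] in the denominator gives [Cu²⁺] = 0.045 M.

0.045 M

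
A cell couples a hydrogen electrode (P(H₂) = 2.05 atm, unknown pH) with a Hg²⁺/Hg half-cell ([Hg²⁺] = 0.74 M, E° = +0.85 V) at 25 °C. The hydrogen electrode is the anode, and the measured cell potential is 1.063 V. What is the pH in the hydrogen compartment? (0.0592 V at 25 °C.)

E°_cell = 0.85 V and n = 2.
log Q = n(E° − E)/0.0592 = 2×(0.85 − 1.063)/0.0592 = -7.196.
With Q = [H⁺]^2 / ([Hg²⁺]·P(H₂)), solving for [H⁺] gives log[H⁺] = -3.507, so pH = 3.51.

pH = 3.51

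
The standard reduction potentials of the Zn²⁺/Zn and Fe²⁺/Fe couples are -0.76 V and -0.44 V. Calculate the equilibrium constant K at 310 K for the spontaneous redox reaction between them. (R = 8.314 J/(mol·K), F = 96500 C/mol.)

2.6 × 10^10

E°_cell = -0.44 − (-0.76) = 0.32 V, with n = 2 electrons transferred.
At equilibrium E = 0, so the Nernst equation gives ln K = nFE°/RT = (2)(96500)(0.32)/((8.314)(310)) = 23.96.
K = e^23.96 = 2.6 × 10^10.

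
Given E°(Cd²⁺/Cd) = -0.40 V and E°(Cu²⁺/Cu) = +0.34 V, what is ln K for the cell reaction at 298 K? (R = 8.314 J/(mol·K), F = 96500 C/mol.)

E°_cell = +0.34 − (-0.40) = 0.74 V, with n = 2 electrons transferred.
At equilibrium E = 0, so the Nernst equation gives ln K = nFE°/RT = (2)(96500)(0.74)/((8.314)(298)) = 57.65.

ln K = 57.6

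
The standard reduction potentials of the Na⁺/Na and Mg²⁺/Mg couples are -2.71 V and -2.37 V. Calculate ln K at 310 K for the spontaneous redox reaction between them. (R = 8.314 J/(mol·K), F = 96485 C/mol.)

E°_cell = -2.37 − (-2.71) = 0.34 V, with n = 2 electrons transferred.
At equilibrium E = 0, so the Nernst equation gives ln K = nFE°/RT = (2)(96485)(0.34)/((8.314)(310)) = 25.46.

ln K = 25.5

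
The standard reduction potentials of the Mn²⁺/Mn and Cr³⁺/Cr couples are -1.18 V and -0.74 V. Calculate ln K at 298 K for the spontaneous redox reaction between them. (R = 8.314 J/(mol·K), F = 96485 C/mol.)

E°_cell = -0.74 − (-1.18) = 0.44 V, with n = 6 electrons transferred.
At equilibrium E = 0, so the Nernst equation gives ln K = nFE°/RT = (6)(96485)(0.44)/((8.314)(298)) = 102.81.

ln K = 102.8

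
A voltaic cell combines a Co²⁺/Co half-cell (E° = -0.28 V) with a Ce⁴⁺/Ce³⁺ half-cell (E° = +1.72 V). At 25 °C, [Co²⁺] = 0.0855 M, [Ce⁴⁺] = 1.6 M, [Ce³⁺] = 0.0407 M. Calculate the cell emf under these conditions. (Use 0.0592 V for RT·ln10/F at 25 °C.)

2.13 V

The Ce⁴⁺/Ce³⁺ couple has the higher reduction potential and acts as the cathode, so E°_cell = +1.72 − (-0.28) = 2.00 V.
Balancing electrons gives n = 2; the reaction quotient is Q = [Co²⁺]·[Ce³⁺]^2/[Ce⁴⁺]^2 = 5.53 × 10^-5.
At 25 °C, E = E° − (0.0592/n) log Q = 2.00 − (0.0592/2)(-4.257) = 2.000 + 0.126 = 2.126 V.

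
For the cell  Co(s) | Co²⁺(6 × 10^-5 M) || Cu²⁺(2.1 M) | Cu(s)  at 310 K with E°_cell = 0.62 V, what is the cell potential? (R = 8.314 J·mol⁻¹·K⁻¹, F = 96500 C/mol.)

0.760 V

Balancing electrons gives n = 2; the reaction quotient is Q = [Co²⁺]/[Cu²⁺] = 2.86 × 10^-5.
E = E° − (RT/nF) ln Q = 0.62 − (8.314×310)/(2×96500) × (-10.463) = 0.620 + 0.140 = 0.760 V.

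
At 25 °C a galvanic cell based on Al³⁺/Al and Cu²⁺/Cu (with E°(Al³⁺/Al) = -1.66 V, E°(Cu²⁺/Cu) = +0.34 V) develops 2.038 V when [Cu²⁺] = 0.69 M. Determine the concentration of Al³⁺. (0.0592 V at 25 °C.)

From the Nernst equation, log Q = n(E° − E)/0.0592 = 6(2.00 − 2.038)/0.0592 = -3.851, so Q = 1.41 × 10^-4.
With Q = [Al³⁺]^2/[Cu²⁺]^3 and the known concentrations, [Al³⁺]^2 in the numerator gives [Al³⁺] = 0.0068 M.

0.0068 M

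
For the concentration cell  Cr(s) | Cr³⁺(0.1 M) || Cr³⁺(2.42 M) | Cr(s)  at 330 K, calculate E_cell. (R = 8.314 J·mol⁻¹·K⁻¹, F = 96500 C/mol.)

Both half-cells are Cr³⁺/Cr, so E°_cell = 0. The concentrated side is the cathode; the cell reaction moves Cr³⁺ from high to low concentration with n = 3.
Q = [Cr³⁺]_dilute/[Cr³⁺]_conc = 0.1/2.42 = 0.0413.
E = 0 − (RT/nF) ln Q = −((8.314×330)/(3×96500))(-3.186) = 0.0302 V.

0.030 V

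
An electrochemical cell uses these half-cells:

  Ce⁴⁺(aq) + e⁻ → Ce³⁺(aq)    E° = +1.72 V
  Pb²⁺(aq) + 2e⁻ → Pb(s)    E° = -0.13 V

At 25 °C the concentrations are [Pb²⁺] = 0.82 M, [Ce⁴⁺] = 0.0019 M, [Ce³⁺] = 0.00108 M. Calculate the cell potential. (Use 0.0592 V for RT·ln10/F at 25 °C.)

1.87 V

The Ce⁴⁺/Ce³⁺ couple has the higher reduction potential and acts as the cathode, so E°_cell = +1.72 − (-0.13) = 1.85 V.
Balancing electrons gives n = 2; the reaction quotient is Q = [Pb²⁺]·[Ce³⁺]^2/[Ce⁴⁺]^2 = 0.265.
At 25 °C, E = E° − (0.0592/n) log Q = 1.85 − (0.0592/2)(-0.577) = 1.850 + 0.017 = 1.867 V.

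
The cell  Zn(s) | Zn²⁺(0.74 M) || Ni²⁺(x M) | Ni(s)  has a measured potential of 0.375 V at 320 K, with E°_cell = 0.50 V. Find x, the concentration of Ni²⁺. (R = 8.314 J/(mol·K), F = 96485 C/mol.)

8.5 × 10^-5 M

From the Nernst equation, ln Q = nF(E° − E)/RT = 2×96485×(0.50 − 0.375)/(8.314×320) = 9.067, so Q = 8660.
With Q = [Zn²⁺]/[Ni²⁺] and the known concentrations, [Ni²⁺] in the denominator gives [Ni²⁺] = 8.5 × 10^-5 M.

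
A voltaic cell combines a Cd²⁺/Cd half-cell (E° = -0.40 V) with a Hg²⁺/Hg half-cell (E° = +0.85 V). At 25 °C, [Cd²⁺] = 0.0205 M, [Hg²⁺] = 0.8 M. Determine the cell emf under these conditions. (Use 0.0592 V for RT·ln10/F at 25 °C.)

The Hg²⁺/Hg couple has the higher reduction potential and acts as the cathode, so E°_cell = +0.85 − (-0.40) = 1.25 V.
Balancing electrons gives n = 2; the reaction quotient is Q = [Cd²⁺]/[Hg²⁺] = 0.0256.
At 25 °C, E = E° − (0.0592/n) log Q = 1.25 − (0.0592/2)(-1.591) = 1.250 + 0.047 = 1.297 V.

1.30 V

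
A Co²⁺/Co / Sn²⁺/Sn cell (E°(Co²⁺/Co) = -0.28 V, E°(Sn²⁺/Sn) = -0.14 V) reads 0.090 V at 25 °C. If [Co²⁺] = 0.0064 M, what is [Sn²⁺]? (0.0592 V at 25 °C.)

From the Nernst equation, log Q = n(E° − E)/0.0592 = 2(0.14 − 0.090)/0.0592 = 1.689, so Q = 48.9.
With Q = [Co²⁺]/[Sn²⁺] and the known concentrations, [Sn²⁺] in the denominator gives [Sn²⁺] = 1.3 × 10^-4 M.

1.3 × 10^-4 M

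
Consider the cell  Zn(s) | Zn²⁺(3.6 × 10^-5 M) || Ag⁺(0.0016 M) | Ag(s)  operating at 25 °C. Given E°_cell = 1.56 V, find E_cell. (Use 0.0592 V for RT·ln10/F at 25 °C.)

Balancing electrons gives n = 2; the reaction quotient is Q = [Zn²⁺]/[Ag⁺]^2 = 14.1.
At 25 °C, E = E° − (0.0592/n) log Q = 1.56 − (0.0592/2)(1.148) = 1.560 − 0.034 = 1.526 V.

1.53 V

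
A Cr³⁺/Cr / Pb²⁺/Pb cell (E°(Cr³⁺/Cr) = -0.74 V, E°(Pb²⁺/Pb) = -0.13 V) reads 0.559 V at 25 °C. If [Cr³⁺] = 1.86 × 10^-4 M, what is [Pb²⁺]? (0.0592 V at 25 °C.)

6.2 × 10^-5 M

From the Nernst equation, log Q = n(E° − E)/0.0592 = 6(0.61 − 0.559)/0.0592 = 5.169, so Q = 1.48 × 10^5.
With Q = [Cr³⁺]^2/[Pb²⁺]^3 and the known concentrations, [Pb²⁺]^3 in the denominator gives [Pb²⁺] = 6.2 × 10^-5 M.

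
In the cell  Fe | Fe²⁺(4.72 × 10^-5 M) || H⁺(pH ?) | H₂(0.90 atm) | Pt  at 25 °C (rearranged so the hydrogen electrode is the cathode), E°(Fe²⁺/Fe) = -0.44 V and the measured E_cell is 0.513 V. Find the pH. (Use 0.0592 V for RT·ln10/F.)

E°_cell = 0.44 V and n = 2.
log Q = n(E° − E)/0.0592 = 2×(0.44 − 0.513)/0.0592 = -2.466.
With Q = [Fe²⁺]·P(H₂) / [H⁺]^2, solving for [H⁺] gives log[H⁺] = -0.953, so pH = 0.95.

pH = 0.95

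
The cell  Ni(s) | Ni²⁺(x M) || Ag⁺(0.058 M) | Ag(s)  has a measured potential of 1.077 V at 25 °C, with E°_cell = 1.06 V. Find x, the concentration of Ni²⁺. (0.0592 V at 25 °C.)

From the Nernst equation, log Q = n(E° − E)/0.0592 = 2(1.06 − 1.077)/0.0592 = -0.574, so Q = 0.266.
With Q = [Ni²⁺]/[Ag⁺]^2 and the known concentrations, [Ni²⁺] in the numerator gives [Ni²⁺] = 9 × 10^-4 M.

9 × 10^-4 M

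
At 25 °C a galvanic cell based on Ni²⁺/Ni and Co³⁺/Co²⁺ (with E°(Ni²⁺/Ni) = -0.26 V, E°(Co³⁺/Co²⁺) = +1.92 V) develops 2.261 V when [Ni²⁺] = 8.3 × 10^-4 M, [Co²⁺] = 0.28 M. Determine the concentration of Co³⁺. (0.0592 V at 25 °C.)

From the Nernst equation, log Q = n(E° − E)/0.0592 = 2(2.18 − 2.261)/0.0592 = -2.736, so Q = 0.00183.
With Q = [Ni²⁺]·[Co²⁺]^2/[Co³⁺]^2 and the known concentrations, [Co³⁺]^2 in the denominator gives [Co³⁺] = 0.19 M.

0.19 M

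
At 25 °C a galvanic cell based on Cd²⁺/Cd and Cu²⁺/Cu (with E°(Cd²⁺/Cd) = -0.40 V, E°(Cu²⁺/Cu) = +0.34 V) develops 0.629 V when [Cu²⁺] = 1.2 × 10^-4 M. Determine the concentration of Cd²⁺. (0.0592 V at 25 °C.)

From the Nernst equation, log Q = n(E° − E)/0.0592 = 2(0.74 − 0.629)/0.0592 = 3.750, so Q = 5620.
With Q = [Cd²⁺]/[Cu²⁺] and the known concentrations, [Cd²⁺] in the numerator gives [Cd²⁺] = 0.67 M.

0.67 M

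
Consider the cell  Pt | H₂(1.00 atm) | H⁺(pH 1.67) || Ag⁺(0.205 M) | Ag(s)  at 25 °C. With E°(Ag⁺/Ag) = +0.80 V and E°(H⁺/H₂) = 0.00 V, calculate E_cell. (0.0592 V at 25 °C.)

The Ag⁺/Ag couple is the cathode, so E°_cell = 0.80 V; n = 2.
[H⁺] = 10^(−1.67) = 0.021 M, and Q = [H⁺]^2 / ([Ag⁺]^2·P(H₂)) = 0.0109.
E = E° − (0.0592/2) log Q = 0.80 − (0.0592/2)(-1.964) = 0.858 V.

0.86 V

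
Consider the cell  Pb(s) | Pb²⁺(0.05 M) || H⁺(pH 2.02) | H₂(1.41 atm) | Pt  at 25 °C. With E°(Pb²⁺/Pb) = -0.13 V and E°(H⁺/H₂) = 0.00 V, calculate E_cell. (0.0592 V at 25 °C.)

0.045 V

The hydrogen couple is the cathode, so E°_cell = 0.13 V; n = 2.
[H⁺] = 10^(−2.02) = 0.0095 M, and Q = [Pb²⁺]·P(H₂) / [H⁺]^2 = 773.
E = E° − (0.0592/2) log Q = 0.13 − (0.0592/2)(2.888) = 0.045 V.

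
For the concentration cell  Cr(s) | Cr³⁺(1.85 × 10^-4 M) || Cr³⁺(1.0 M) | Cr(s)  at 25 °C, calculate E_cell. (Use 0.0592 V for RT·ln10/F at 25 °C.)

0.074 V

Both half-cells are Cr³⁺/Cr, so E°_cell = 0. The concentrated side is the cathode; the cell reaction moves Cr³⁺ from high to low concentration with n = 3.
Q = [Cr³⁺]_dilute/[Cr³⁺]_conc = 1.85 × 10^-4/1.0 = 1.85 × 10^-4.
E = 0 − (0.0592/3) log Q = −(0.0592/3)(-3.733) = 0.0737 V.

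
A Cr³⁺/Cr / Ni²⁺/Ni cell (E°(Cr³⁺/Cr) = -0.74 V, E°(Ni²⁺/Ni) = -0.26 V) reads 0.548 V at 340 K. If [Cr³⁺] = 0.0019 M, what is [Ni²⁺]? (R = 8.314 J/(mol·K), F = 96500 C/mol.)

1.6 M

From the Nernst equation, ln Q = nF(E° − E)/RT = 6×96500×(0.48 − 0.548)/(8.314×340) = -13.928, so Q = 8.93 × 10^-7.
With Q = [Cr³⁺]^2/[Ni²⁺]^3 and the known concentrations, [Ni²⁺]^3 in the denominator gives [Ni²⁺] = 1.6 M.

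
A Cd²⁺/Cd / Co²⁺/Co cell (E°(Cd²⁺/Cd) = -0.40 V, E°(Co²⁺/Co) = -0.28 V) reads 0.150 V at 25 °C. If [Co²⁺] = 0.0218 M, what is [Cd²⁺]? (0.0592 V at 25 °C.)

0.0021 M

From the Nernst equation, log Q = n(E° − E)/0.0592 = 2(0.12 − 0.150)/0.0592 = -1.014, so Q = 0.0969.
With Q = [Cd²⁺]/[Co²⁺] and the known concentrations, [Cd²⁺] in the numerator gives [Cd²⁺] = 0.0021 M.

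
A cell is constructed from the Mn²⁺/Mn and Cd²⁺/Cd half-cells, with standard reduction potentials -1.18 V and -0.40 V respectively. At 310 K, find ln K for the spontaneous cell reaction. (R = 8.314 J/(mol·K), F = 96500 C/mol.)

ln K = 58.4

E°_cell = -0.40 − (-1.18) = 0.78 V, with n = 2 electrons transferred.
At equilibrium E = 0, so the Nernst equation gives ln K = nFE°/RT = (2)(96500)(0.78)/((8.314)(310)) = 58.41.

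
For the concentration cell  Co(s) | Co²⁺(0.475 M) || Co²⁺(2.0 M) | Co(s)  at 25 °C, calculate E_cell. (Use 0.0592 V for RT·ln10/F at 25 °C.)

0.018 V

Both half-cells are Co²⁺/Co, so E°_cell = 0. The concentrated side is the cathode; the cell reaction moves Co²⁺ from high to low concentration with n = 2.
Q = [Co²⁺]_dilute/[Co²⁺]_conc = 0.475/2.0 = 0.237.
E = 0 − (0.0592/2) log Q = −(0.0592/2)(-0.624) = 0.0185 V.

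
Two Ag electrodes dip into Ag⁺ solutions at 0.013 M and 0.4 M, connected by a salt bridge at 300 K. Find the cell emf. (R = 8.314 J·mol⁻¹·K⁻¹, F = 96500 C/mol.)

Both half-cells are Ag⁺/Ag, so E°_cell = 0. The concentrated side is the cathode; the cell reaction moves Ag⁺ from high to low concentration with n = 1.
Q = [Ag⁺]_dilute/[Ag⁺]_conc = 0.013/0.4 = 0.0325.
E = 0 − (RT/nF) ln Q = −((8.314×300)/(1×96500))(-3.427) = 0.0886 V.

0.089 V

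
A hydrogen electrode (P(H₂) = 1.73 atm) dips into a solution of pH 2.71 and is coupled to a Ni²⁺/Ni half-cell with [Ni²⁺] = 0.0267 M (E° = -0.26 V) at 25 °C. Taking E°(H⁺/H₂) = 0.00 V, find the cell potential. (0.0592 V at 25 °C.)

0.14 V

The hydrogen couple is the cathode, so E°_cell = 0.26 V; n = 2.
[H⁺] = 10^(−2.71) = 0.0019 M, and Q = [Ni²⁺]·P(H₂) / [H⁺]^2 = 1.21 × 10^4.
E = E° − (0.0592/2) log Q = 0.26 − (0.0592/2)(4.085) = 0.139 V.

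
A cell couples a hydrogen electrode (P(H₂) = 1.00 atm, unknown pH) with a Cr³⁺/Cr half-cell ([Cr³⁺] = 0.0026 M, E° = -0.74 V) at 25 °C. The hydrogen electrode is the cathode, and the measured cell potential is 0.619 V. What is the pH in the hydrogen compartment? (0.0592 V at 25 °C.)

pH = 2.91

E°_cell = 0.74 V and n = 6.
log Q = n(E° − E)/0.0592 = 6×(0.74 − 0.619)/0.0592 = 12.264.
With Q = [Cr³⁺]^2·P(H₂)^3 / [H⁺]^6, solving for [H⁺] gives log[H⁺] = -2.906, so pH = 2.91.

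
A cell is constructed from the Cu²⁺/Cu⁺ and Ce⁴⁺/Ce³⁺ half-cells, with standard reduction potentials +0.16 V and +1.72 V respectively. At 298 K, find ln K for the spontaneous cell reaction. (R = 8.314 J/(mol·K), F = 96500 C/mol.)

E°_cell = +1.72 − (+0.16) = 1.56 V, with n = 1 electron transferred.
At equilibrium E = 0, so the Nernst equation gives ln K = nFE°/RT = (1)(96500)(1.56)/((8.314)(298)) = 60.76.

ln K = 60.8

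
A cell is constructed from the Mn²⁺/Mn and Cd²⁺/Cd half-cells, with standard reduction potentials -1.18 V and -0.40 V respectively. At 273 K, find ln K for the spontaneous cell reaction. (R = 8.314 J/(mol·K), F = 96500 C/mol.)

ln K = 66.3

E°_cell = -0.40 − (-1.18) = 0.78 V, with n = 2 electrons transferred.
At equilibrium E = 0, so the Nernst equation gives ln K = nFE°/RT = (2)(96500)(0.78)/((8.314)(273)) = 66.33.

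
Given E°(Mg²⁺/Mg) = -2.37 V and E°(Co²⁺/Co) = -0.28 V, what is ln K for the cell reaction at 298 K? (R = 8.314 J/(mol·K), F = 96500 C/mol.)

ln K = 162.8

E°_cell = -0.28 − (-2.37) = 2.09 V, with n = 2 electrons transferred.
At equilibrium E = 0, so the Nernst equation gives ln K = nFE°/RT = (2)(96500)(2.09)/((8.314)(298)) = 162.81.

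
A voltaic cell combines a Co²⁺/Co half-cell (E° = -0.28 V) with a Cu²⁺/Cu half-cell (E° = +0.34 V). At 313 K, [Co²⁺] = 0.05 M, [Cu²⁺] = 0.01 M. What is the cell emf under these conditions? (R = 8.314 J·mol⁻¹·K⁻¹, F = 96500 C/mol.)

The Cu²⁺/Cu couple has the higher reduction potential and acts as the cathode, so E°_cell = +0.34 − (-0.28) = 0.62 V.
Balancing electrons gives n = 2; the reaction quotient is Q = [Co²⁺]/[Cu²⁺] = 5.00.
E = E° − (RT/nF) ln Q = 0.62 − (8.314×313)/(2×96500) × (1.609) = 0.620 − 0.022 = 0.598 V.

0.598 V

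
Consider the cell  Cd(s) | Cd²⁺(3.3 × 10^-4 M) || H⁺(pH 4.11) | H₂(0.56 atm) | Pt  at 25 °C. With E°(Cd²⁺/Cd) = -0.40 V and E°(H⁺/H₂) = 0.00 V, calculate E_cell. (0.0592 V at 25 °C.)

0.27 V

The hydrogen couple is the cathode, so E°_cell = 0.40 V; n = 2.
[H⁺] = 10^(−4.11) = 7.8 × 10^-5 M, and Q = [Cd²⁺]·P(H₂) / [H⁺]^2 = 3.07 × 10^4.
E = E° − (0.0592/2) log Q = 0.40 − (0.0592/2)(4.487) = 0.267 V.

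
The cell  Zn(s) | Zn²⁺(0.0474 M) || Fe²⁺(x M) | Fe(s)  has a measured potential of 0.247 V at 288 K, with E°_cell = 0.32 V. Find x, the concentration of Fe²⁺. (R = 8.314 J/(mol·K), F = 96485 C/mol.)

1.3 × 10^-4 M

From the Nernst equation, ln Q = nF(E° − E)/RT = 2×96485×(0.32 − 0.247)/(8.314×288) = 5.883, so Q = 359.
With Q = [Zn²⁺]/[Fe²⁺] and the known concentrations, [Fe²⁺] in the denominator gives [Fe²⁺] = 1.3 × 10^-4 M.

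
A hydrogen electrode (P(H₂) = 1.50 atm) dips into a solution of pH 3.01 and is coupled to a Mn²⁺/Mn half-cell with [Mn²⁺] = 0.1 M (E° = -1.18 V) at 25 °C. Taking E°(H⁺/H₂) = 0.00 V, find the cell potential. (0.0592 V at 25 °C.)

1.03 V

The hydrogen couple is the cathode, so E°_cell = 1.18 V; n = 2.
[H⁺] = 10^(−3.01) = 9.8 × 10^-4 M, and Q = [Mn²⁺]·P(H₂) / [H⁺]^2 = 1.57 × 10^5.
E = E° − (0.0592/2) log Q = 1.18 − (0.0592/2)(5.196) = 1.026 V.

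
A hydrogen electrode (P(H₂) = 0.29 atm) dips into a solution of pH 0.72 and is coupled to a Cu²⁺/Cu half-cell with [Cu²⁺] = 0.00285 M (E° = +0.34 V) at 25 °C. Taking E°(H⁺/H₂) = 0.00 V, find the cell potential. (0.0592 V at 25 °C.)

0.29 V

The Cu²⁺/Cu couple is the cathode, so E°_cell = 0.34 V; n = 2.
[H⁺] = 10^(−0.72) = 0.19 M, and Q = [H⁺]^2 / ([Cu²⁺]·P(H₂)) = 43.9.
E = E° − (0.0592/2) log Q = 0.34 − (0.0592/2)(1.643) = 0.291 V.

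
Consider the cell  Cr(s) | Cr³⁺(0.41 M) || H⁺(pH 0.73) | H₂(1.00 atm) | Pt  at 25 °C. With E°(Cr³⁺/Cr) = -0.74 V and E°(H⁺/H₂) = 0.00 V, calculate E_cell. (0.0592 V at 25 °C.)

0.70 V

The hydrogen couple is the cathode, so E°_cell = 0.74 V; n = 6.
[H⁺] = 10^(−0.73) = 0.19 M, and Q = [Cr³⁺]^2·P(H₂)^3 / [H⁺]^6 = 4030.
E = E° − (0.0592/6) log Q = 0.74 − (0.0592/6)(3.606) = 0.704 V.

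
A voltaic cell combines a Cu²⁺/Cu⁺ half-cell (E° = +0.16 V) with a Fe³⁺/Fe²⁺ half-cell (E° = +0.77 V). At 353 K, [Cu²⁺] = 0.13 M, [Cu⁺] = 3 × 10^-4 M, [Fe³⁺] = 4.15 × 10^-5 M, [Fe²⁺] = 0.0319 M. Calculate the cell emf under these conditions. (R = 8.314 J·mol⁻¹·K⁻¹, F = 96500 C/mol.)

The Fe³⁺/Fe²⁺ couple has the higher reduction potential and acts as the cathode, so E°_cell = +0.77 − (+0.16) = 0.61 V.
Balancing electrons gives n = 1; the reaction quotient is Q = [Cu²⁺]·[Fe²⁺]/([Cu⁺]·[Fe³⁺]) = 3.33 × 10^5.
E = E° − (RT/nF) ln Q = 0.61 − (8.314×353)/(1×96500) × (12.716) = 0.610 − 0.387 = 0.223 V.

0.223 V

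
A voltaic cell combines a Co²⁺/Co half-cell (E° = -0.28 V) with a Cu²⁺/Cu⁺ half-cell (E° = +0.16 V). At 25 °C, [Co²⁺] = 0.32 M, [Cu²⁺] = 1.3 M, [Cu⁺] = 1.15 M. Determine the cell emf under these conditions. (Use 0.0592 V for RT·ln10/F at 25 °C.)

The Cu²⁺/Cu⁺ couple has the higher reduction potential and acts as the cathode, so E°_cell = +0.16 − (-0.28) = 0.44 V.
Balancing electrons gives n = 2; the reaction quotient is Q = [Co²⁺]·[Cu⁺]^2/[Cu²⁺]^2 = 0.250.
At 25 °C, E = E° − (0.0592/n) log Q = 0.44 − (0.0592/2)(-0.601) = 0.440 + 0.018 = 0.458 V.

0.458 V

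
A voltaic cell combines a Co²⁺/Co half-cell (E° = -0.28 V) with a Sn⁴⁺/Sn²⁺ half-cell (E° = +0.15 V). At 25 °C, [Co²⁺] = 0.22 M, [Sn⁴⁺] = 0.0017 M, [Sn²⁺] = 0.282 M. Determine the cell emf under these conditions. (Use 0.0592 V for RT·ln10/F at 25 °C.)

0.384 V

The Sn⁴⁺/Sn²⁺ couple has the higher reduction potential and acts as the cathode, so E°_cell = +0.15 − (-0.28) = 0.43 V.
Balancing electrons gives n = 2; the reaction quotient is Q = [Co²⁺]·[Sn²⁺]/[Sn⁴⁺] = 36.5.
At 25 °C, E = E° − (0.0592/n) log Q = 0.43 − (0.0592/2)(1.562) = 0.430 − 0.046 = 0.384 V.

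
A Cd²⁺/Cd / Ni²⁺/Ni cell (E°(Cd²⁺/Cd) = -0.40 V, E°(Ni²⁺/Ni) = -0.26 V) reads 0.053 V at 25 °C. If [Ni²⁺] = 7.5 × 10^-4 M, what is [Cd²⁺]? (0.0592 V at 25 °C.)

0.65 M

From the Nernst equation, log Q = n(E° − E)/0.0592 = 2(0.14 − 0.053)/0.0592 = 2.939, so Q = 869.
With Q = [Cd²⁺]/[Ni²⁺] and the known concentrations, [Cd²⁺] in the numerator gives [Cd²⁺] = 0.65 M.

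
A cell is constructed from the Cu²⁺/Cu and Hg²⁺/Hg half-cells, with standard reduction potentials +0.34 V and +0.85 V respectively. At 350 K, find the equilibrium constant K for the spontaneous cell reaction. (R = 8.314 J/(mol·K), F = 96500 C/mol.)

E°_cell = +0.85 − (+0.34) = 0.51 V, with n = 2 electrons transferred.
At equilibrium E = 0, so the Nernst equation gives ln K = nFE°/RT = (2)(96500)(0.51)/((8.314)(350)) = 33.83.
K = e^33.83 = 4.9 × 10^14.

4.9 × 10^14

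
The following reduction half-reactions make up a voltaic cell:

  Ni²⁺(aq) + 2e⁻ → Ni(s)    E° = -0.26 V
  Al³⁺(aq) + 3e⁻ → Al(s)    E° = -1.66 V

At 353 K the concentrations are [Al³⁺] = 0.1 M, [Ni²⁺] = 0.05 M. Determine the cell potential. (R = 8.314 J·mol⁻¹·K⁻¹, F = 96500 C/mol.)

The Ni²⁺/Ni couple has the higher reduction potential and acts as the cathode, so E°_cell = -0.26 − (-1.66) = 1.40 V.
Balancing electrons gives n = 6; the reaction quotient is Q = [Al³⁺]^2/[Ni²⁺]^3 = 80.0.
E = E° − (RT/nF) ln Q = 1.40 − (8.314×353)/(6×96500) × (4.382) = 1.400 − 0.022 = 1.378 V.

1.38 V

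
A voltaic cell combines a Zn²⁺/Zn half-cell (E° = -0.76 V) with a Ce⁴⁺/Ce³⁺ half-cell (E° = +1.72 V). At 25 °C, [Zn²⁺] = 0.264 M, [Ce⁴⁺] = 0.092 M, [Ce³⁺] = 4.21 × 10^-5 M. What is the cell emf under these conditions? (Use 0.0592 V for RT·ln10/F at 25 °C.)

2.69 V

The Ce⁴⁺/Ce³⁺ couple has the higher reduction potential and acts as the cathode, so E°_cell = +1.72 − (-0.76) = 2.48 V.
Balancing electrons gives n = 2; the reaction quotient is Q = [Zn²⁺]·[Ce³⁺]^2/[Ce⁴⁺]^2 = 5.53 × 10^-8.
At 25 °C, E = E° − (0.0592/n) log Q = 2.48 − (0.0592/2)(-7.257) = 2.480 + 0.215 = 2.695 V.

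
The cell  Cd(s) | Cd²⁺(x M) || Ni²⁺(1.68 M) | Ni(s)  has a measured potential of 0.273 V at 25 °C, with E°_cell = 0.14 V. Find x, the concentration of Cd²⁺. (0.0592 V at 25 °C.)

5.4 × 10^-5 M

From the Nernst equation, log Q = n(E° − E)/0.0592 = 2(0.14 − 0.273)/0.0592 = -4.493, so Q = 3.21 × 10^-5.
With Q = [Cd²⁺]/[Ni²⁺] and the known concentrations, [Cd²⁺] in the numerator gives [Cd²⁺] = 5.4 × 10^-5 M.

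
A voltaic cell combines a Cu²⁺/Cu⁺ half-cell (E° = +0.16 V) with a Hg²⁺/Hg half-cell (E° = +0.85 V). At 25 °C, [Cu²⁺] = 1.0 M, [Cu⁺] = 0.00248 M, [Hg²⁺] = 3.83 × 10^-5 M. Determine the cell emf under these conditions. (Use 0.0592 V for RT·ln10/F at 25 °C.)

0.405 V

The Hg²⁺/Hg couple has the higher reduction potential and acts as the cathode, so E°_cell = +0.85 − (+0.16) = 0.69 V.
Balancing electrons gives n = 2; the reaction quotient is Q = [Cu²⁺]^2/([Cu⁺]^2·[Hg²⁺]) = 4.25 × 10^9.
At 25 °C, E = E° − (0.0592/n) log Q = 0.69 − (0.0592/2)(9.628) = 0.690 − 0.285 = 0.405 V.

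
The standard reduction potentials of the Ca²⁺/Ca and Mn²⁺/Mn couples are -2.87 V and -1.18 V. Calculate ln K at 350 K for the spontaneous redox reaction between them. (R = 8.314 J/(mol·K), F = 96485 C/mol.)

ln K = 112.1

E°_cell = -1.18 − (-2.87) = 1.69 V, with n = 2 electrons transferred.
At equilibrium E = 0, so the Nernst equation gives ln K = nFE°/RT = (2)(96485)(1.69)/((8.314)(350)) = 112.07.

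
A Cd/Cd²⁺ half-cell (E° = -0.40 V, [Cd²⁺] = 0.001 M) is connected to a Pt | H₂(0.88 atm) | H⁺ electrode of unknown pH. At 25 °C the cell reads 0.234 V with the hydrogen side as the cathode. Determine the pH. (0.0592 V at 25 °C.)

pH = 4.33

E°_cell = 0.40 V and n = 2.
log Q = n(E° − E)/0.0592 = 2×(0.40 − 0.234)/0.0592 = 5.608.
With Q = [Cd²⁺]·P(H₂) / [H⁺]^2, solving for [H⁺] gives log[H⁺] = -4.332, so pH = 4.33.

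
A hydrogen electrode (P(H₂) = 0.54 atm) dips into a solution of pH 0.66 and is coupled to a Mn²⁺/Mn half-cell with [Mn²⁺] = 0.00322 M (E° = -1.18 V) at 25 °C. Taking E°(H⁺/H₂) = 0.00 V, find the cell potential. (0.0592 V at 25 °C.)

The hydrogen couple is the cathode, so E°_cell = 1.18 V; n = 2.
[H⁺] = 10^(−0.66) = 0.22 M, and Q = [Mn²⁺]·P(H₂) / [H⁺]^2 = 0.0363.
E = E° − (0.0592/2) log Q = 1.18 − (0.0592/2)(-1.440) = 1.223 V.

1.22 V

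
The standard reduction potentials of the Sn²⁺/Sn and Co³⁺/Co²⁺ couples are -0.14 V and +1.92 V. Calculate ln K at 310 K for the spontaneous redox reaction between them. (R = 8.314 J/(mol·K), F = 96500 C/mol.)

E°_cell = +1.92 − (-0.14) = 2.06 V, with n = 2 electrons transferred.
At equilibrium E = 0, so the Nernst equation gives ln K = nFE°/RT = (2)(96500)(2.06)/((8.314)(310)) = 154.26.

ln K = 154.3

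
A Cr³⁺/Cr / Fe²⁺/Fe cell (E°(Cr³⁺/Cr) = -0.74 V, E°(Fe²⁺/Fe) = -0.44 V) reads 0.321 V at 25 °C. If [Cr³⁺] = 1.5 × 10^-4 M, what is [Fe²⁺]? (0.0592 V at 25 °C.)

From the Nernst equation, log Q = n(E° − E)/0.0592 = 6(0.30 − 0.321)/0.0592 = -2.128, so Q = 0.00744.
With Q = [Cr³⁺]^2/[Fe²⁺]^3 and the known concentrations, [Fe²⁺]^3 in the denominator gives [Fe²⁺] = 0.014 M.

0.014 M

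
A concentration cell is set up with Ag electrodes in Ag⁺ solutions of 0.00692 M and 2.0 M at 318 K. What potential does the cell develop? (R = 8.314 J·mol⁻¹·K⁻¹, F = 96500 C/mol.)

Both half-cells are Ag⁺/Ag, so E°_cell = 0. The concentrated side is the cathode; the cell reaction moves Ag⁺ from high to low concentration with n = 1.
Q = [Ag⁺]_dilute/[Ag⁺]_conc = 0.00692/2.0 = 0.00346.
E = 0 − (RT/nF) ln Q = −((8.314×318)/(1×96500))(-5.666) = 0.1552 V.

0.16 V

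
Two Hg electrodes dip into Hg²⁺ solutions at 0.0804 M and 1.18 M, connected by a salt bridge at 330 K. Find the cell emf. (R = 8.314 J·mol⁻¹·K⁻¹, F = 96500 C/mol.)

0.038 V

Both half-cells are Hg²⁺/Hg, so E°_cell = 0. The concentrated side is the cathode; the cell reaction moves Hg²⁺ from high to low concentration with n = 2.
Q = [Hg²⁺]_dilute/[Hg²⁺]_conc = 0.0804/1.18 = 0.0681.
E = 0 − (RT/nF) ln Q = −((8.314×330)/(2×96500))(-2.686) = 0.0382 V.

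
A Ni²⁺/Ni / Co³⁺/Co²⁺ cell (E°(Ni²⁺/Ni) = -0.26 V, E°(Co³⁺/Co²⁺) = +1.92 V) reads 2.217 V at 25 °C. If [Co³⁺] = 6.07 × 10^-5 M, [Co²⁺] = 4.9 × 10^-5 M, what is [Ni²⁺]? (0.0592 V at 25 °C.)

0.086 M

From the Nernst equation, log Q = n(E° − E)/0.0592 = 2(2.18 − 2.217)/0.0592 = -1.250, so Q = 0.0562.
With Q = [Ni²⁺]·[Co²⁺]^2/[Co³⁺]^2 and the known concentrations, [Ni²⁺] in the numerator gives [Ni²⁺] = 0.086 M.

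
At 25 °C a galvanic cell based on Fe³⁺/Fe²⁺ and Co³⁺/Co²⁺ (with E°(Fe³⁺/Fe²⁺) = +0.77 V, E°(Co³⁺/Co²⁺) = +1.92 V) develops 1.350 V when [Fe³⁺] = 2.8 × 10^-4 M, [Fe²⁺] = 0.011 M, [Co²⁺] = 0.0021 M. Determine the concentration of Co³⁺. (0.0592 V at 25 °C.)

From the Nernst equation, log Q = n(E° − E)/0.0592 = 1(1.15 − 1.350)/0.0592 = -3.378, so Q = 4.18 × 10^-4.
With Q = [Fe³⁺]·[Co²⁺]/([Fe²⁺]·[Co³⁺]) and the known concentrations, [Co³⁺] in the denominator gives [Co³⁺] = 0.13 M.

0.13 M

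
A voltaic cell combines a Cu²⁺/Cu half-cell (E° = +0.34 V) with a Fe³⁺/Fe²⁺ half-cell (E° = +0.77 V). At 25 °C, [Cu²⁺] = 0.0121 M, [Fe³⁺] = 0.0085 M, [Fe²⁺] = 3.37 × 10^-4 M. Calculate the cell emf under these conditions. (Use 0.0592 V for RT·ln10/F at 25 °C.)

The Fe³⁺/Fe²⁺ couple has the higher reduction potential and acts as the cathode, so E°_cell = +0.77 − (+0.34) = 0.43 V.
Balancing electrons gives n = 2; the reaction quotient is Q = [Cu²⁺]·[Fe²⁺]^2/[Fe³⁺]^2 = 1.9 × 10^-5.
At 25 °C, E = E° − (0.0592/n) log Q = 0.43 − (0.0592/2)(-4.721) = 0.430 + 0.140 = 0.570 V.

0.570 V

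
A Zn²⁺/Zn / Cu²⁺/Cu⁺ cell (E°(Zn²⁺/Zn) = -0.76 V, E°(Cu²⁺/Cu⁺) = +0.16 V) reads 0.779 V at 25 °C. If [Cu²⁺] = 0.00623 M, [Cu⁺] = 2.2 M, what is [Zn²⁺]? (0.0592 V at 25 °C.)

0.47 M

From the Nernst equation, log Q = n(E° − E)/0.0592 = 2(0.92 − 0.779)/0.0592 = 4.764, so Q = 5.8 × 10^4.
With Q = [Zn²⁺]·[Cu⁺]^2/[Cu²⁺]^2 and the known concentrations, [Zn²⁺] in the numerator gives [Zn²⁺] = 0.47 M.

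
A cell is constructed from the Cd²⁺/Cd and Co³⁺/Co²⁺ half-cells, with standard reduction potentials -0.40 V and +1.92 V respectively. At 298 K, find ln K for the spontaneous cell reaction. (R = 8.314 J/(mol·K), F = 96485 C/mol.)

ln K = 180.7

E°_cell = +1.92 − (-0.40) = 2.32 V, with n = 2 electrons transferred.
At equilibrium E = 0, so the Nernst equation gives ln K = nFE°/RT = (2)(96485)(2.32)/((8.314)(298)) = 180.70.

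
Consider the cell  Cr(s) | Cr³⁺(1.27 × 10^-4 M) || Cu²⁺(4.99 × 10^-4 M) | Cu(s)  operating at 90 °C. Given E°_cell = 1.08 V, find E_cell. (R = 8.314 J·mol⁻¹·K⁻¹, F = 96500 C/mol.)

Balancing electrons gives n = 6; the reaction quotient is Q = [Cr³⁺]^2/[Cu²⁺]^3 = 130.
E = E° − (RT/nF) ln Q = 1.08 − (8.314×363)/(6×96500) × (4.866) = 1.080 − 0.025 = 1.055 V.

1.05 V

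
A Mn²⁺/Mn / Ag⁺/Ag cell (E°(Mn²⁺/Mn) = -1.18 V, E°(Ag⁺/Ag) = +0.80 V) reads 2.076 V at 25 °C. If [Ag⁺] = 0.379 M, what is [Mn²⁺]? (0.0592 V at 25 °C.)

From the Nernst equation, log Q = n(E° − E)/0.0592 = 2(1.98 − 2.076)/0.0592 = -3.243, so Q = 5.71 × 10^-4.
With Q = [Mn²⁺]/[Ag⁺]^2 and the known concentrations, [Mn²⁺] in the numerator gives [Mn²⁺] = 8.2 × 10^-5 M.

8.2 × 10^-5 M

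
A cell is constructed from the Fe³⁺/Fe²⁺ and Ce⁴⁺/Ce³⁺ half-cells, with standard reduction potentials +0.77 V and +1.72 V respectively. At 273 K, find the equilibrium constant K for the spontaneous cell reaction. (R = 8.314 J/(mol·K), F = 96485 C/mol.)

3.5 × 10^17

E°_cell = +1.72 − (+0.77) = 0.95 V, with n = 1 electron transferred.
At equilibrium E = 0, so the Nernst equation gives ln K = nFE°/RT = (1)(96485)(0.95)/((8.314)(273)) = 40.38.
K = e^40.38 = 3.5 × 10^17.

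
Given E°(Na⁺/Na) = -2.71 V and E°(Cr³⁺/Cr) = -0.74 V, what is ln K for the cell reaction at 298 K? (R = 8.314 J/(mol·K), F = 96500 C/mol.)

ln K = 230.2

E°_cell = -0.74 − (-2.71) = 1.97 V, with n = 3 electrons transferred.
At equilibrium E = 0, so the Nernst equation gives ln K = nFE°/RT = (3)(96500)(1.97)/((8.314)(298)) = 230.19.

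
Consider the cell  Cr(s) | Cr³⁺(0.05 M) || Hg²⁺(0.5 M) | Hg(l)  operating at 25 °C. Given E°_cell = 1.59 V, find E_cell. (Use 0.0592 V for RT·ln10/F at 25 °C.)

Balancing electrons gives n = 6; the reaction quotient is Q = [Cr³⁺]^2/[Hg²⁺]^3 = 0.0200.
At 25 °C, E = E° − (0.0592/n) log Q = 1.59 − (0.0592/6)(-1.699) = 1.590 + 0.017 = 1.607 V.

1.61 V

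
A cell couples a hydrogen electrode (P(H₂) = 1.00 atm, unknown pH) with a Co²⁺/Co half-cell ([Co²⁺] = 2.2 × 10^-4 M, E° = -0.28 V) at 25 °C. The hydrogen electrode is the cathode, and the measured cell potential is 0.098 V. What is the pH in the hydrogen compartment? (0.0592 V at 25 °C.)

E°_cell = 0.28 V and n = 2.
log Q = n(E° − E)/0.0592 = 2×(0.28 − 0.098)/0.0592 = 6.149.
With Q = [Co²⁺]·P(H₂) / [H⁺]^2, solving for [H⁺] gives log[H⁺] = -4.903, so pH = 4.90.

pH = 4.90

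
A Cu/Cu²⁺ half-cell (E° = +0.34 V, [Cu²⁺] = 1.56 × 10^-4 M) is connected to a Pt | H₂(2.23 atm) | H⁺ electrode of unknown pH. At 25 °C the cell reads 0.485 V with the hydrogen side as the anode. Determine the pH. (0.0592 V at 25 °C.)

pH = 4.18

E°_cell = 0.34 V and n = 2.
log Q = n(E° − E)/0.0592 = 2×(0.34 − 0.485)/0.0592 = -4.899.
With Q = [H⁺]^2 / ([Cu²⁺]·P(H₂)), solving for [H⁺] gives log[H⁺] = -4.179, so pH = 4.18.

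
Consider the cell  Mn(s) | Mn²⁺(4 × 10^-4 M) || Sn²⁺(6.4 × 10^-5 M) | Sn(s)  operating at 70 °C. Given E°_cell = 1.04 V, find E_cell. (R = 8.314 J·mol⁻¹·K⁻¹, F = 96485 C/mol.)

1.01 V

Balancing electrons gives n = 2; the reaction quotient is Q = [Mn²⁺]/[Sn²⁺] = 6.25.
E = E° − (RT/nF) ln Q = 1.04 − (8.314×343)/(2×96485) × (1.833) = 1.040 − 0.027 = 1.013 V.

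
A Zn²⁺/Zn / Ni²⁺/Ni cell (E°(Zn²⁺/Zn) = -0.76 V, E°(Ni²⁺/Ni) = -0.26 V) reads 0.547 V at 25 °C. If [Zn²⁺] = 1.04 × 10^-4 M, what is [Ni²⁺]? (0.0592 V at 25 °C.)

0.004 M

From the Nernst equation, log Q = n(E° − E)/0.0592 = 2(0.50 − 0.547)/0.0592 = -1.588, so Q = 0.0258.
With Q = [Zn²⁺]/[Ni²⁺] and the known concentrations, [Ni²⁺] in the denominator gives [Ni²⁺] = 0.004 M.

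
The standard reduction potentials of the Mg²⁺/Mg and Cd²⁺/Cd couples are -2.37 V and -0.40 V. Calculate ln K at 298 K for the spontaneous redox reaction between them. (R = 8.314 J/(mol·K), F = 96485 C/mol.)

E°_cell = -0.40 − (-2.37) = 1.97 V, with n = 2 electrons transferred.
At equilibrium E = 0, so the Nernst equation gives ln K = nFE°/RT = (2)(96485)(1.97)/((8.314)(298)) = 153.44.

ln K = 153.4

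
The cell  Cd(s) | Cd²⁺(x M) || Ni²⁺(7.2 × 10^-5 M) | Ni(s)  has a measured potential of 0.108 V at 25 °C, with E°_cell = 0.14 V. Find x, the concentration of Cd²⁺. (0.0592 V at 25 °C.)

From the Nernst equation, log Q = n(E° − E)/0.0592 = 2(0.14 − 0.108)/0.0592 = 1.081, so Q = 12.1.
With Q = [Cd²⁺]/[Ni²⁺] and the known concentrations, [Cd²⁺] in the numerator gives [Cd²⁺] = 8.7 × 10^-4 M.

8.7 × 10^-4 M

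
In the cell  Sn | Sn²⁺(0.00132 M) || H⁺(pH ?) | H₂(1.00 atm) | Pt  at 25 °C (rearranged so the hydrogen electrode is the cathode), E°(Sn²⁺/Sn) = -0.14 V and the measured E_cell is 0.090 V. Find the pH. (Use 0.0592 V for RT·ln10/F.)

pH = 2.28

E°_cell = 0.14 V and n = 2.
log Q = n(E° − E)/0.0592 = 2×(0.14 − 0.090)/0.0592 = 1.689.
With Q = [Sn²⁺]·P(H₂) / [H⁺]^2, solving for [H⁺] gives log[H⁺] = -2.284, so pH = 2.28.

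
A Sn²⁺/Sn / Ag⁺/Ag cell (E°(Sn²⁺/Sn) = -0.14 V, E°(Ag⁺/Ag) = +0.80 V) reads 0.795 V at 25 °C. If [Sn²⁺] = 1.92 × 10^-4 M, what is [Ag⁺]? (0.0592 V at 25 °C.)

4.9 × 10^-5 M

From the Nernst equation, log Q = n(E° − E)/0.0592 = 2(0.94 − 0.795)/0.0592 = 4.899, so Q = 7.92 × 10^4.
With Q = [Sn²⁺]/[Ag⁺]^2 and the known concentrations, [Ag⁺]^2 in the denominator gives [Ag⁺] = 4.9 × 10^-5 M.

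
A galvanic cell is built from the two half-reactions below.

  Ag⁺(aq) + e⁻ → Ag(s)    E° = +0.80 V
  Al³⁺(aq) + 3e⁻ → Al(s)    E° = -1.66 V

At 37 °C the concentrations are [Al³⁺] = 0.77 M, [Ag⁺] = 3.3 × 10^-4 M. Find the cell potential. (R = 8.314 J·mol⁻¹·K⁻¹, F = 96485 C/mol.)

2.25 V

The Ag⁺/Ag couple has the higher reduction potential and acts as the cathode, so E°_cell = +0.80 − (-1.66) = 2.46 V.
Balancing electrons gives n = 3; the reaction quotient is Q = [Al³⁺]/[Ag⁺]^3 = 2.14 × 10^10.
E = E° − (RT/nF) ln Q = 2.46 − (8.314×310)/(3×96485) × (23.788) = 2.460 − 0.212 = 2.248 V.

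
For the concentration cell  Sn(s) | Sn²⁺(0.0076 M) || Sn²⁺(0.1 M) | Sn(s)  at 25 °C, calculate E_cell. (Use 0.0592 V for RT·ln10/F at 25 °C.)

Both half-cells are Sn²⁺/Sn, so E°_cell = 0. The concentrated side is the cathode; the cell reaction moves Sn²⁺ from high to low concentration with n = 2.
Q = [Sn²⁺]_dilute/[Sn²⁺]_conc = 0.0076/0.1 = 0.0760.
E = 0 − (0.0592/2) log Q = −(0.0592/2)(-1.119) = 0.0331 V.

0.033 V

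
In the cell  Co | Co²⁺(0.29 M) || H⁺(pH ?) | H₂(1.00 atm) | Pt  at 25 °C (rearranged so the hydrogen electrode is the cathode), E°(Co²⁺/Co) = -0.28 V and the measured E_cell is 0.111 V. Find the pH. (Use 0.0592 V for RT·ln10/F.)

E°_cell = 0.28 V and n = 2.
log Q = n(E° − E)/0.0592 = 2×(0.28 − 0.111)/0.0592 = 5.709.
With Q = [Co²⁺]·P(H₂) / [H⁺]^2, solving for [H⁺] gives log[H⁺] = -3.124, so pH = 3.12.

pH = 3.12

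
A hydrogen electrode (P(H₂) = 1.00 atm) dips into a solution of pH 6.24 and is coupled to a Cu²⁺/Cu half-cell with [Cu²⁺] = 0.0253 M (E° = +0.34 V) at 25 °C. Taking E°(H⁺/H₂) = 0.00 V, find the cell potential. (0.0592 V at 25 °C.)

0.66 V

The Cu²⁺/Cu couple is the cathode, so E°_cell = 0.34 V; n = 2.
[H⁺] = 10^(−6.24) = 5.8 × 10^-7 M, and Q = [H⁺]^2 / ([Cu²⁺]·P(H₂)) = 1.31 × 10^-11.
E = E° − (0.0592/2) log Q = 0.34 − (0.0592/2)(-10.883) = 0.662 V.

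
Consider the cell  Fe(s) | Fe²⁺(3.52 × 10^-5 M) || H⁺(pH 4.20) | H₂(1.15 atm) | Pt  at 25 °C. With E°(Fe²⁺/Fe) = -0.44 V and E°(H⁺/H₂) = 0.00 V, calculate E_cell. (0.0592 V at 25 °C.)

The hydrogen couple is the cathode, so E°_cell = 0.44 V; n = 2.
[H⁺] = 10^(−4.20) = 6.3 × 10^-5 M, and Q = [Fe²⁺]·P(H₂) / [H⁺]^2 = 1.02 × 10^4.
E = E° − (0.0592/2) log Q = 0.44 − (0.0592/2)(4.007) = 0.321 V.

0.32 V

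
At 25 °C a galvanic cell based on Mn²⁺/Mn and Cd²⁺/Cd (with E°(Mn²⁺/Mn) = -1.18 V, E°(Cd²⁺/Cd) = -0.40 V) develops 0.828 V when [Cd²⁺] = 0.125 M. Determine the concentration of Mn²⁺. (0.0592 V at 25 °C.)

From the Nernst equation, log Q = n(E° − E)/0.0592 = 2(0.78 − 0.828)/0.0592 = -1.622, so Q = 0.0239.
With Q = [Mn²⁺]/[Cd²⁺] and the known concentrations, [Mn²⁺] in the numerator gives [Mn²⁺] = 0.003 M.

0.003 M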